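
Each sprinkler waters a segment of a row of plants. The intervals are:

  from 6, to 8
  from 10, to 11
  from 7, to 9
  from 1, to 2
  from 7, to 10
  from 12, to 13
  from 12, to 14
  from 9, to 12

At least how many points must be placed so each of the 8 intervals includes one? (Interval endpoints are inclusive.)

By right end: [1,2]  [6,8]  [7,9]  [7,10]  [10,11]  [9,12]  [12,13]  [12,14]
[1,2] uncovered → point at 2; [6,8] uncovered → point at 8; [10,11] uncovered → point at 11; [12,13] uncovered → point at 13.
Points: 2, 8, 11, 13 (4 total).

4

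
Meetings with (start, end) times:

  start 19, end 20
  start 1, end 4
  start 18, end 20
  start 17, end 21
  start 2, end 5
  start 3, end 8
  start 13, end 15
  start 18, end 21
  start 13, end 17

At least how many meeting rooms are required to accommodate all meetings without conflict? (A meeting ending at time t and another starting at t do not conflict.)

Events (time:±→running): 1:+→1 2:+→2 3:+→3 4:-→2 5:-→1 8:-→0 13:+→1 13:+→2 15:-→1 17:-→0 17:+→1 18:+→2 18:+→3 19:+→4 … peak 4.

4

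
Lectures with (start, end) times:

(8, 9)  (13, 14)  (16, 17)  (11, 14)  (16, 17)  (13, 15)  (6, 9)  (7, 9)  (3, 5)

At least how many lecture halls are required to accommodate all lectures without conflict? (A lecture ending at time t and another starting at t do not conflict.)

Count concurrent intervals with a sweep; the peak is the room count.
starts: [3, 6, 7, 8, 11, 13, 13, 16, 16]
ends:   [5, 9, 9, 9, 14, 14, 15, 17, 17]
s3→1 e5→0 s6→1 s7→2 s8→3  — peak 3.

3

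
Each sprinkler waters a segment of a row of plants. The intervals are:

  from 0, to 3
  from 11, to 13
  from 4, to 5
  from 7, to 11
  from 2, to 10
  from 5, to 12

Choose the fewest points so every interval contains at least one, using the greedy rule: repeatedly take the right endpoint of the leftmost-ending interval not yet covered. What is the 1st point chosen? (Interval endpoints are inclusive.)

3

By right end: [0,3]  [4,5]  [2,10]  [7,11]  [5,12]  [11,13]
[0,3] uncovered → point at 3; [4,5] uncovered → point at 5; [7,11] uncovered → point at 11.
Points: 3, 5, 11 (3 total).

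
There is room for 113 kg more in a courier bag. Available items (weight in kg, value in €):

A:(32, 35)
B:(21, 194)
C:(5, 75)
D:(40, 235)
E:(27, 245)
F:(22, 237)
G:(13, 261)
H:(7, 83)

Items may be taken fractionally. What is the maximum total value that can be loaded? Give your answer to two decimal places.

Greedy by value/weight ratio, highest first.
Ratios (sorted): G 20.08, C 15.00, H 11.86, F 10.77, B 9.24, E 9.07, D 5.88, A 1.09
take G (13 @ 261); take C (5 @ 75); take H (7 @ 83); take F (22 @ 237); take B (21 @ 194); take E (27 @ 245); take 18/40 of D → 105.75. Capacity used 113/113.
Total value = 1200.75

1200.75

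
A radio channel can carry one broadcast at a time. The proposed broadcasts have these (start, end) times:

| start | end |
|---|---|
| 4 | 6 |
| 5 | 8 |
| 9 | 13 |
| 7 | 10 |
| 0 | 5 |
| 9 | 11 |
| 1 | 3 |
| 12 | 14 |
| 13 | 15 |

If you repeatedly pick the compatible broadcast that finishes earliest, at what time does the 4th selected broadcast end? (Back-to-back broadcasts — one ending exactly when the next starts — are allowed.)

Sort by end time and greedily take each interval whose start is ≥ the last chosen end.
Sorted by end: (1,3)  (0,5)  (4,6)  (5,8)  (7,10)  (9,11)  (9,13)  (12,14)  (13,15)
take (1,3); take (4,6); skip (5,8); take (7,10); skip (9,13); take (12,14).
Selected: (1,3) (4,6) (7,10) (12,14)

14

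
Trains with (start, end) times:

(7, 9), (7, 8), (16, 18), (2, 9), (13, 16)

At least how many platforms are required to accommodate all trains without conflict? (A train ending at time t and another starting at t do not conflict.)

3

Count concurrent intervals with a sweep; the peak is the room count.
Events (time:±→running): 2:+→1 7:+→2 7:+→3 … peak 3.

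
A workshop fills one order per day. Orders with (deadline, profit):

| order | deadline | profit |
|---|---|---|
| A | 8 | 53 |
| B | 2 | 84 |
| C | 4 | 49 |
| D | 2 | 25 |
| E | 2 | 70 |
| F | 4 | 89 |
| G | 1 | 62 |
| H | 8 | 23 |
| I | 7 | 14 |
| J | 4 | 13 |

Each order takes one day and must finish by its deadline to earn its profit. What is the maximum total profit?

Profit order: F=89 B=84 E=70 G=62 A=53 C=49 D=25 H=23 I=14 J=13
Assign: F→slot 4, B→slot 2, E→slot 1, G skipped, A→slot 8, C→slot 3, D skipped, H→slot 7, I→slot 6, J skipped.
Slots: [1:E] [2:B] [3:C] [4:F] [6:I] [7:H] [8:A]
Profit = 70 + 84 + 49 + 89 + 14 + 23 + 53 = 382

382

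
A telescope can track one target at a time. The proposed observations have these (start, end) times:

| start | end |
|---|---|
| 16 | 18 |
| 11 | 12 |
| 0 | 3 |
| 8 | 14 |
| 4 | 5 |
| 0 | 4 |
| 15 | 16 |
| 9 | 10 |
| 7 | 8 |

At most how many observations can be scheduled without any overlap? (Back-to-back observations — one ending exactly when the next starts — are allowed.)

7

Order by finish time; keep every interval that doesn't clash with the previous kept one.
By end time: (0,3), (0,4), (4,5), (7,8), (9,10), (11,12), (8,14), (15,16), (16,18).
Pick (0,3); next start ≥ 3 → (4,5); next start ≥ 5 → (7,8); next start ≥ 8 → (9,10); next start ≥ 10 → (11,12); next start ≥ 12 → (15,16); next start ≥ 16 → (16,18).
Selected 7 observations.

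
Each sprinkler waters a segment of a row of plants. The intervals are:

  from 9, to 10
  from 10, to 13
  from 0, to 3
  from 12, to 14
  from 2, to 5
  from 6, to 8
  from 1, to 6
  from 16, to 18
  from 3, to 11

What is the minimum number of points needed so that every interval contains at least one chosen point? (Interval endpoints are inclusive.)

5

Sorted: [0,3] [2,5] [1,6] [6,8] [9,10] [3,11] [10,13] [12,14] [16,18]
{[0,3],[2,5],[1,6]} hit by 3; {[6,8]} hit by 8; {[9,10],[3,11],[10,13]} hit by 10; {[12,14]} hit by 14; {[16,18]} hit by 18.
Points: 3, 8, 10, 14, 18 (5 total).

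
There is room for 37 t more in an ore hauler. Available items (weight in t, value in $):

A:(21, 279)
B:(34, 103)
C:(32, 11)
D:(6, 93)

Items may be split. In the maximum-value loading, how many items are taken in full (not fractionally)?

2

Greedy by value/weight ratio, highest first.
Order: D (93/6=15.50) > A (279/21=13.29) > B (103/34=3.03) > C (11/32=0.34)
Fill: take D (6 @ 93) → take A (21 @ 279) → take 10/34 of B → 30.29; 37/37 used.
2 item(s) taken whole; one partial (take 10/34 of B).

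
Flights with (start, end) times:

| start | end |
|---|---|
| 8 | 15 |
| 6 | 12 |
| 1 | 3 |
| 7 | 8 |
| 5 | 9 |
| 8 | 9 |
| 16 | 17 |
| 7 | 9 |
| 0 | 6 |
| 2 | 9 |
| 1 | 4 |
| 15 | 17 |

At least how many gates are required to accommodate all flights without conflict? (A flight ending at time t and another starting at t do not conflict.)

The answer is the maximum number of intervals overlapping at any instant.
starts: [0, 1, 1, 2, 5, 6, 7, 7, 8, 8, 15, 16]
ends:   [3, 4, 6, 8, 9, 9, 9, 9, 12, 15, 17, 17]
s0→1 s1→2 s1→3 s2→4 e3→3 e4→2 s5→3 e6→2 s6→3 s7→4 s7→5 e8→4 s8→5 s8→6  — peak 6.

6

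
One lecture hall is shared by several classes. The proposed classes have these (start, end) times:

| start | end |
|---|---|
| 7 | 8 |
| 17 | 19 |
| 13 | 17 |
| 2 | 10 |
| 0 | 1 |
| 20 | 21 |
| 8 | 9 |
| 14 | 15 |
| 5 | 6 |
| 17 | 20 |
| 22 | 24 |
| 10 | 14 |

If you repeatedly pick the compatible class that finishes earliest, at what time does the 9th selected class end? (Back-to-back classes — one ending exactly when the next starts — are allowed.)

Order by finish time; keep every interval that doesn't clash with the previous kept one.
Sorted by end: (0,1)  (5,6)  (7,8)  (8,9)  (2,10)  (10,14)  (14,15)  (13,17)  (17,19)  (17,20)  (20,21)  (22,24)
take (0,1); take (5,6); take (7,8); take (8,9); take (10,14); take (14,15); take (17,19); skip (17,20); take (20,21); take (22,24).
Selected: (0,1) (5,6) (7,8) (8,9) (10,14) (14,15) (17,19) (20,21) (22,24)

24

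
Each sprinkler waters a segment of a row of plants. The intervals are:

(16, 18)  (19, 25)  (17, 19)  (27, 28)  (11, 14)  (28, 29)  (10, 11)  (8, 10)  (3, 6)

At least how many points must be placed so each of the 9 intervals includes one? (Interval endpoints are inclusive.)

6

Sorted: [3,6] [8,10] [10,11] [11,14] [16,18] [17,19] [19,25] [27,28] [28,29]
{[3,6]} hit by 6; {[8,10],[10,11]} hit by 10; {[11,14]} hit by 14; {[16,18],[17,19]} hit by 18; {[19,25]} hit by 25; {[27,28],[28,29]} hit by 28.
Points: 6, 10, 14, 18, 25, 28 (6 total).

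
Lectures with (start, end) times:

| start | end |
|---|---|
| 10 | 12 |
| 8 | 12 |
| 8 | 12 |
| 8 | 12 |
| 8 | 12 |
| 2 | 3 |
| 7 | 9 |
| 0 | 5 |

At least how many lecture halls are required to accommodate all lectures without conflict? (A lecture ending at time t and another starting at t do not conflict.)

5

Events (time:±→running): 0:+→1 2:+→2 3:-→1 5:-→0 7:+→1 8:+→2 8:+→3 8:+→4 8:+→5 … peak 5.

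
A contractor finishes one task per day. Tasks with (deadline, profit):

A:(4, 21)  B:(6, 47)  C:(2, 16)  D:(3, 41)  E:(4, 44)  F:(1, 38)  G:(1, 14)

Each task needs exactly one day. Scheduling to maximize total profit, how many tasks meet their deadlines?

Profit order: B=47 E=44 D=41 F=38 A=21 C=16 G=14
Assign: B→slot 6, E→slot 4, D→slot 3, F→slot 1, A→slot 2, C skipped, G skipped.
Slots: [1:F] [2:A] [3:D] [4:E] [6:B]
5 of 7 scheduled.

5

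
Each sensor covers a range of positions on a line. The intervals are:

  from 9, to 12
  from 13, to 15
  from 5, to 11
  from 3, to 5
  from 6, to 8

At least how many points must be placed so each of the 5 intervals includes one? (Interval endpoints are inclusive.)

By right end: [3,5]  [6,8]  [5,11]  [9,12]  [13,15]
[3,5] uncovered → point at 5; [6,8] uncovered → point at 8; [9,12] uncovered → point at 12; [13,15] uncovered → point at 15.
Points: 5, 8, 12, 15 (4 total).

4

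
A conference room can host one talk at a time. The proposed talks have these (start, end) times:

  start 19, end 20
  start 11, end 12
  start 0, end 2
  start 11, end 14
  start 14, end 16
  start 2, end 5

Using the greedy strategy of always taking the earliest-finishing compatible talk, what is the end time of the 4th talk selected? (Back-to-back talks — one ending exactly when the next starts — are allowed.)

16

Sorted by end: (0,2)  (2,5)  (11,12)  (11,14)  (14,16)  (19,20)
take (0,2); take (2,5); take (11,12); take (14,16); take (19,20).
Selected: (0,2) (2,5) (11,12) (14,16) (19,20)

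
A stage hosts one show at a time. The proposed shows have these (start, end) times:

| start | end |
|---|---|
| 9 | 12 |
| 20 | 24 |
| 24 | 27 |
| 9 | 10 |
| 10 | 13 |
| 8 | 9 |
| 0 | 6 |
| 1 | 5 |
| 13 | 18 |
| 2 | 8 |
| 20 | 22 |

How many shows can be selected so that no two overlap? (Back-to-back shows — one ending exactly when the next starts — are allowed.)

Sort by end time and greedily take each interval whose start is ≥ the last chosen end.
By end time: (1,5), (0,6), (2,8), (8,9), (9,10), (9,12), (10,13), (13,18), (20,22), (20,24), (24,27).
Pick (1,5); next start ≥ 5 → (8,9); next start ≥ 9 → (9,10); next start ≥ 10 → (10,13); next start ≥ 13 → (13,18); next start ≥ 18 → (20,22); next start ≥ 22 → (24,27).
Selected 7 shows.

7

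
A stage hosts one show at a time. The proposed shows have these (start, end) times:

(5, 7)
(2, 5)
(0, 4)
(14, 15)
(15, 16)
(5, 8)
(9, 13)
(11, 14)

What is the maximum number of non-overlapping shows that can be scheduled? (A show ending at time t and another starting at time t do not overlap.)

5

By end time: (0,4), (2,5), (5,7), (5,8), (9,13), (11,14), (14,15), (15,16).
Pick (0,4); next start ≥ 4 → (5,7); next start ≥ 7 → (9,13); next start ≥ 13 → (14,15); next start ≥ 15 → (15,16).
Selected 5 shows.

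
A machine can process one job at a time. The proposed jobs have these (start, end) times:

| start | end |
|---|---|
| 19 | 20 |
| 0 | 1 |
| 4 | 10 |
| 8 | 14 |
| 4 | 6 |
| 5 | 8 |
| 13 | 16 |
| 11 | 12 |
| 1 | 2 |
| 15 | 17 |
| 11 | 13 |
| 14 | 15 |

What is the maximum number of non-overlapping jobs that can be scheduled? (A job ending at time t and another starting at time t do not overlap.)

7

Greedy by earliest finish: after sorting by end time, pick each interval compatible with the last pick.
By end time: (0,1), (1,2), (4,6), (5,8), (4,10), (11,12), (11,13), (8,14), (14,15), (13,16), (15,17), (19,20).
Pick (0,1); next start ≥ 1 → (1,2); next start ≥ 2 → (4,6); next start ≥ 6 → (11,12); next start ≥ 12 → (14,15); next start ≥ 15 → (15,17); next start ≥ 17 → (19,20).
Selected 7 jobs.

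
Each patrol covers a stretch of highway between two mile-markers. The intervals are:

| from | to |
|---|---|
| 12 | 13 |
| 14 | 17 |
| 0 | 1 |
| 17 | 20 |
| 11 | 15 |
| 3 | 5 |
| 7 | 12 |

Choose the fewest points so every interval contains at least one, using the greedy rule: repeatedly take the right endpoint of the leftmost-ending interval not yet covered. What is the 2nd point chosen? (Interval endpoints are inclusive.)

5

Sort by right endpoint; whenever an interval is uncovered, place a point at its right end.
Sorted: [0,1] [3,5] [7,12] [12,13] [11,15] [14,17] [17,20]
{[0,1]} hit by 1; {[3,5]} hit by 5; {[7,12],[12,13],[11,15]} hit by 12; {[14,17],[17,20]} hit by 17.
Points: 1, 5, 12, 17 (4 total).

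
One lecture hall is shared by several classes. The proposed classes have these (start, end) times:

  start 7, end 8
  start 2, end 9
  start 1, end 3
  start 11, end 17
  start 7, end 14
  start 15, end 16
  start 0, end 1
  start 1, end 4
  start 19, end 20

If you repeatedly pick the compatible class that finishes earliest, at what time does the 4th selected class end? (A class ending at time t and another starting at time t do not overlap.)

16

Sort by end time and greedily take each interval whose start is ≥ the last chosen end.
Sorted by end: (0,1)  (1,3)  (1,4)  (7,8)  (2,9)  (7,14)  (15,16)  (11,17)  (19,20)
take (0,1); take (1,3); skip (1,4); take (7,8); skip (2,9); take (15,16); take (19,20).
Selected: (0,1) (1,3) (7,8) (15,16) (19,20)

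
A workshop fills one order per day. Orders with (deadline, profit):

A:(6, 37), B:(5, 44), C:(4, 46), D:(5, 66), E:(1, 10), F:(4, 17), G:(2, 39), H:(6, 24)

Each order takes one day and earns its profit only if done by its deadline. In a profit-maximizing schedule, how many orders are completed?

Take jobs in profit order; each goes to the latest open slot no later than its deadline.
By profit: D(d5,66), C(d4,46), B(d5,44), G(d2,39), A(d6,37), H(d6,24), F(d4,17), E(d1,10)
D→slot 5; C→slot 4; B→slot 3; G→slot 2; A→slot 6; H→slot 1; F skipped; E skipped.
6 of 8 scheduled.

6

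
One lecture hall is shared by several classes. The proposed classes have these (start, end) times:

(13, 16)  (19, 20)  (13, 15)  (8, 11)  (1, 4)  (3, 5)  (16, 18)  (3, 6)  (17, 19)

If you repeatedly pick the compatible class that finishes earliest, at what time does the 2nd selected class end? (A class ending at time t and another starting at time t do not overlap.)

11

Order by finish time; keep every interval that doesn't clash with the previous kept one.
Sorted by end: (1,4)  (3,5)  (3,6)  (8,11)  (13,15)  (13,16)  (16,18)  (17,19)  (19,20)
take (1,4); skip (3,5); take (8,11); take (13,15); skip (13,16); take (16,18); skip (17,19); take (19,20).
Selected: (1,4) (8,11) (13,15) (16,18) (19,20)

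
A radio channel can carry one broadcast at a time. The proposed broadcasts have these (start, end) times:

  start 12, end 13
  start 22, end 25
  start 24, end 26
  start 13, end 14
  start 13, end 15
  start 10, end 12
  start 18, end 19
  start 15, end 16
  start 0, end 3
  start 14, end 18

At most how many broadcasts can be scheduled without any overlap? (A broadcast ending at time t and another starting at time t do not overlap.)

Order by finish time; keep every interval that doesn't clash with the previous kept one.
Sorted by end: (0,3)  (10,12)  (12,13)  (13,14)  (13,15)  (15,16)  (14,18)  (18,19)  (22,25)  (24,26)
take (0,3); take (10,12); take (12,13); take (13,14); take (15,16); take (18,19); take (22,25).
Selected 7 broadcasts.

7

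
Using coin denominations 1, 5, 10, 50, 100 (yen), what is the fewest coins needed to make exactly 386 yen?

9

386 = 3×100 + 1×50 + 3×10 + 1×5 + 1×1
Total coins = 3 + 1 + 3 + 1 + 1 = 9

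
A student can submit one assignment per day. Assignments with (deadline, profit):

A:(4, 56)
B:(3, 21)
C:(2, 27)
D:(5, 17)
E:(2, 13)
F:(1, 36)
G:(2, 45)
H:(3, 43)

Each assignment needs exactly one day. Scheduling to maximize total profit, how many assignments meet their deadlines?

Profit order: A=56 G=45 H=43 F=36 C=27 B=21 D=17 E=13
Assign: A→slot 4, G→slot 2, H→slot 3, F→slot 1, C skipped, B skipped, D→slot 5, E skipped.
Slots: [1:F] [2:G] [3:H] [4:A] [5:D]
5 of 8 scheduled.

5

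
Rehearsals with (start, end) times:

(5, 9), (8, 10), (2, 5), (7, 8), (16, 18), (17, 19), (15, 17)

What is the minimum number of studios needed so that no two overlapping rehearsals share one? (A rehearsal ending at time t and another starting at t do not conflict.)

2

Events (time:±→running): 2:+→1 5:-→0 5:+→1 7:+→2 … peak 2.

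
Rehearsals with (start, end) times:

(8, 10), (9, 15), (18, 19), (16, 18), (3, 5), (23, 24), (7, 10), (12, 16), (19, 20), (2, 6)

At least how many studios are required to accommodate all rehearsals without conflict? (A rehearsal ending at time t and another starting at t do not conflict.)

3

Count concurrent intervals with a sweep; the peak is the room count.
Events (time:±→running): 2:+→1 3:+→2 5:-→1 6:-→0 7:+→1 8:+→2 9:+→3 … peak 3.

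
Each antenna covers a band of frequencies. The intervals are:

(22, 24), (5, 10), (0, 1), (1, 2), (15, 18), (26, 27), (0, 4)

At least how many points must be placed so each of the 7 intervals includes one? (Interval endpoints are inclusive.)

5

By right end: [0,1]  [1,2]  [0,4]  [5,10]  [15,18]  [22,24]  [26,27]
[0,1] uncovered → point at 1; [5,10] uncovered → point at 10; [15,18] uncovered → point at 18; [22,24] uncovered → point at 24; [26,27] uncovered → point at 27.
Points: 1, 10, 18, 24, 27 (5 total).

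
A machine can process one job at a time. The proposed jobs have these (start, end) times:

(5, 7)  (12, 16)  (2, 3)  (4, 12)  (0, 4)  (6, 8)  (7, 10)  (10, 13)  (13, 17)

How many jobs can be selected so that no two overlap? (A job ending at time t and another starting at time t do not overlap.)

5

By end time: (2,3), (0,4), (5,7), (6,8), (7,10), (4,12), (10,13), (12,16), (13,17).
Pick (2,3); next start ≥ 3 → (5,7); next start ≥ 7 → (7,10); next start ≥ 10 → (10,13); next start ≥ 13 → (13,17).
Selected 5 jobs.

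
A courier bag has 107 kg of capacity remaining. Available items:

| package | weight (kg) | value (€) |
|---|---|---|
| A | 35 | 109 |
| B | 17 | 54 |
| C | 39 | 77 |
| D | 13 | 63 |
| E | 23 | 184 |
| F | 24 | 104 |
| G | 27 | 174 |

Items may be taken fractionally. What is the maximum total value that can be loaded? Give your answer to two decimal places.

Greedy by value/weight ratio, highest first.
Ratios (sorted): E 8.00, G 6.44, D 4.85, F 4.33, B 3.18, A 3.11, C 1.97
take E (23 @ 184); take G (27 @ 174); take D (13 @ 63); take F (24 @ 104); take B (17 @ 54); take 3/35 of A → 9.34. Capacity used 107/107.
Total value = 588.34

588.34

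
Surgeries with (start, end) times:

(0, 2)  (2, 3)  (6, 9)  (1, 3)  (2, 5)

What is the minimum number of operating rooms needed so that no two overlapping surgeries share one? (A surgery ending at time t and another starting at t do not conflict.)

Count concurrent intervals with a sweep; the peak is the room count.
Events (time:±→running): 0:+→1 1:+→2 2:-→1 2:+→2 2:+→3 … peak 3.

3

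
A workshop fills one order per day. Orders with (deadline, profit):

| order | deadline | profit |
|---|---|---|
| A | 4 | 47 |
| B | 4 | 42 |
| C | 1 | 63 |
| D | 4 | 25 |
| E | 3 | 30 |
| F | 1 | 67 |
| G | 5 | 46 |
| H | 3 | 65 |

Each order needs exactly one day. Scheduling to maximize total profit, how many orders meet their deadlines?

By profit: F(d1,67), H(d3,65), C(d1,63), A(d4,47), G(d5,46), B(d4,42), E(d3,30), D(d4,25)
F→slot 1; H→slot 3; C skipped; A→slot 4; G→slot 5; B→slot 2; E skipped; D skipped.
5 of 8 scheduled.

5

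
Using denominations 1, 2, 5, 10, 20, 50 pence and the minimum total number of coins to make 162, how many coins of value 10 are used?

1

Greedy: take as many of the largest coin as possible, then repeat with the remainder.
162 − 3×50→12 − 1×10→2 − 1×2→0
Count of 10: 1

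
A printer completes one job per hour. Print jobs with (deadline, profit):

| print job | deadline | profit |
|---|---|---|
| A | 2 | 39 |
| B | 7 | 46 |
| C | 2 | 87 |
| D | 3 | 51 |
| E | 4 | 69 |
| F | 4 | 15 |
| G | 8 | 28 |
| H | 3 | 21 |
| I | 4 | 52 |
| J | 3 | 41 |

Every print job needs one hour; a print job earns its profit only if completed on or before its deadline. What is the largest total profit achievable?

Sort by profit descending; place each in the latest free slot ≤ its deadline.
By profit: C(d2,87), E(d4,69), I(d4,52), D(d3,51), B(d7,46), J(d3,41), A(d2,39), G(d8,28), H(d3,21), F(d4,15)
C→slot 2; E→slot 4; I→slot 3; D→slot 1; B→slot 7; J skipped; A skipped; G→slot 8; H skipped; F skipped.
Profit = 51 + 87 + 52 + 69 + 46 + 28 = 333

333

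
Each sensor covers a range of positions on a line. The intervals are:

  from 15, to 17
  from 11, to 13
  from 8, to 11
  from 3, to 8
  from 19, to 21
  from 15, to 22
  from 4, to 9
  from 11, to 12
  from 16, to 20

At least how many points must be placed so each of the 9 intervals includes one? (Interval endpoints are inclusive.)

4

By right end: [3,8]  [4,9]  [8,11]  [11,12]  [11,13]  [15,17]  [16,20]  [19,21]  [15,22]
[3,8] uncovered → point at 8; [11,12] uncovered → point at 12; [15,17] uncovered → point at 17; [19,21] uncovered → point at 21.
Points: 8, 12, 17, 21 (4 total).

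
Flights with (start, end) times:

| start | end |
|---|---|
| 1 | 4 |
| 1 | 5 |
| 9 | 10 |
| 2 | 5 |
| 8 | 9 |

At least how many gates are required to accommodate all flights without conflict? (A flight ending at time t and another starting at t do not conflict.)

starts: [1, 1, 2, 8, 9]
ends:   [4, 5, 5, 9, 10]
s1→1 s1→2 s2→3  — peak 3.

3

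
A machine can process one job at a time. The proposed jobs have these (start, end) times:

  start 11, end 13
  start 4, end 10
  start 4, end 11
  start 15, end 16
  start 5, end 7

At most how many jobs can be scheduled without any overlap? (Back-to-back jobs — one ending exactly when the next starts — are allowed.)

Greedy by earliest finish: after sorting by end time, pick each interval compatible with the last pick.
Sorted by end: (5,7)  (4,10)  (4,11)  (11,13)  (15,16)
take (5,7); skip (4,11); take (11,13); take (15,16).
Selected 3 jobs.

3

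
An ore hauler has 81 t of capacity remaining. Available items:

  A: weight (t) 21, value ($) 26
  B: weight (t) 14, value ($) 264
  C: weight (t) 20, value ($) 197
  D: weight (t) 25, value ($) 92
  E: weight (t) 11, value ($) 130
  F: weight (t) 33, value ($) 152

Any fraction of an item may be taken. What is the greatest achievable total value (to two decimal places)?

754.04

Greedy by value/weight ratio, highest first.
Order: B (264/14=18.86) > E (130/11=11.82) > C (197/20=9.85) > F (152/33=4.61) > D (92/25=3.68) > A (26/21=1.24)
Fill: take B (14 @ 264) → take E (11 @ 130) → take C (20 @ 197) → take F (33 @ 152) → take 3/25 of D → 11.04; 81/81 used.
Total value = 754.04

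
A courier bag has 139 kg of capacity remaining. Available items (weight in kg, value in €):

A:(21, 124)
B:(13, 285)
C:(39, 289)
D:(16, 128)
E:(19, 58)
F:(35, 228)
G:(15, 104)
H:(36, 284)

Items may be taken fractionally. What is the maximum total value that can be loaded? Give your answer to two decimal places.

Greedy by value/weight ratio, highest first.
Order: B (285/13=21.92) > D (128/16=8.00) > H (284/36=7.89) > C (289/39=7.41) > G (104/15=6.93) > F (228/35=6.51) > A (124/21=5.90) > E (58/19=3.05)
Fill: take B (13 @ 285) → take D (16 @ 128) → take H (36 @ 284) → take C (39 @ 289) → take G (15 @ 104) → take 20/35 of F → 130.29; 139/139 used.
Total value = 1220.29

1220.29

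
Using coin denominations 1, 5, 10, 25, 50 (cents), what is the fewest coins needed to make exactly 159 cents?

Greedy: take as many of the largest coin as possible, then repeat with the remainder.
159 − 3×50→9 − 1×5→4 − 4×1→0
Total coins = 3 + 1 + 4 = 8

8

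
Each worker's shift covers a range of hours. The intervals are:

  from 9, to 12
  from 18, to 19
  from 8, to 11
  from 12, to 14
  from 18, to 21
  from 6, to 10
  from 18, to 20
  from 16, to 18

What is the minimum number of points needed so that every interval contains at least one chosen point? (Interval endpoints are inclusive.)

Process intervals by earliest right end; each time one isn't hit yet, stab at its right endpoint.
Sorted: [6,10] [8,11] [9,12] [12,14] [16,18] [18,19] [18,20] [18,21]
{[6,10],[8,11],[9,12]} hit by 10; {[12,14]} hit by 14; {[16,18],[18,19],[18,20],[18,21]} hit by 18.
Points: 10, 14, 18 (3 total).

3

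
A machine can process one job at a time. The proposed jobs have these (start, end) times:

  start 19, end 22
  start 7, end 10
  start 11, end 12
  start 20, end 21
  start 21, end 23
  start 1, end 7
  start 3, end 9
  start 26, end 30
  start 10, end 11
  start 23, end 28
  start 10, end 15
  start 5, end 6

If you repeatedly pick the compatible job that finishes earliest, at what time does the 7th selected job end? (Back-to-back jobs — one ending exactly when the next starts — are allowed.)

By end time: (5,6), (1,7), (3,9), (7,10), (10,11), (11,12), (10,15), (20,21), (19,22), (21,23), (23,28), (26,30).
Pick (5,6); next start ≥ 6 → (7,10); next start ≥ 10 → (10,11); next start ≥ 11 → (11,12); next start ≥ 12 → (20,21); next start ≥ 21 → (21,23); next start ≥ 23 → (23,28).
Selected: (5,6) (7,10) (10,11) (11,12) (20,21) (21,23) (23,28)

28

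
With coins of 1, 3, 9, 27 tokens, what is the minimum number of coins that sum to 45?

3

45 = 1×27 + 2×9
Total coins = 1 + 2 = 3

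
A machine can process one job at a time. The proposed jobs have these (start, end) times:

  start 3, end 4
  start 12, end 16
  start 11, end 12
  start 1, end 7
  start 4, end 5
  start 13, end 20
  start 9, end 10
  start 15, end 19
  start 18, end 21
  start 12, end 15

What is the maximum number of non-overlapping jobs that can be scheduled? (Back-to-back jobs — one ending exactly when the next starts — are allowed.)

6

Order by finish time; keep every interval that doesn't clash with the previous kept one.
By end time: (3,4), (4,5), (1,7), (9,10), (11,12), (12,15), (12,16), (15,19), (13,20), (18,21).
Pick (3,4); next start ≥ 4 → (4,5); next start ≥ 5 → (9,10); next start ≥ 10 → (11,12); next start ≥ 12 → (12,15); next start ≥ 15 → (15,19).
Selected 6 jobs.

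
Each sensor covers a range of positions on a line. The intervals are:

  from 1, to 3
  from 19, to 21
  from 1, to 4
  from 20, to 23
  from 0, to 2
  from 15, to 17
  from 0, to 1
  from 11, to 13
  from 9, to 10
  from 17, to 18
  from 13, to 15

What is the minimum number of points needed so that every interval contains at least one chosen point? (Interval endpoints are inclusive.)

5

Sorted: [0,1] [0,2] [1,3] [1,4] [9,10] [11,13] [13,15] [15,17] [17,18] [19,21] [20,23]
{[0,1],[0,2],[1,3],[1,4]} hit by 1; {[9,10]} hit by 10; {[11,13],[13,15]} hit by 13; {[15,17],[17,18]} hit by 17; {[19,21],[20,23]} hit by 21.
Points: 1, 10, 13, 17, 21 (5 total).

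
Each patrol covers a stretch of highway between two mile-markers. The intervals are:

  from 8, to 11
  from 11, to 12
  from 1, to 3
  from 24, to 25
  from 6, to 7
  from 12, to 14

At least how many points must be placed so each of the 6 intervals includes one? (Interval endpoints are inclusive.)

Process intervals by earliest right end; each time one isn't hit yet, stab at its right endpoint.
By right end: [1,3]  [6,7]  [8,11]  [11,12]  [12,14]  [24,25]
[1,3] uncovered → point at 3; [6,7] uncovered → point at 7; [8,11] uncovered → point at 11; [12,14] uncovered → point at 14; [24,25] uncovered → point at 25.
Points: 3, 7, 11, 14, 25 (5 total).

5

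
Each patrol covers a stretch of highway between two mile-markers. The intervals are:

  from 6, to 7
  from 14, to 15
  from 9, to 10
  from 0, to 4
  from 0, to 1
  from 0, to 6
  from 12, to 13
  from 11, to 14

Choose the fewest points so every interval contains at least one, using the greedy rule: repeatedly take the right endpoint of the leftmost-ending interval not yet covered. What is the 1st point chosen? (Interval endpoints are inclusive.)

1

By right end: [0,1]  [0,4]  [0,6]  [6,7]  [9,10]  [12,13]  [11,14]  [14,15]
[0,1] uncovered → point at 1; [6,7] uncovered → point at 7; [9,10] uncovered → point at 10; [12,13] uncovered → point at 13; [14,15] uncovered → point at 15.
Points: 1, 7, 10, 13, 15 (5 total).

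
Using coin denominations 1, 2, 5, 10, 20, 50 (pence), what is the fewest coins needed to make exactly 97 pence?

Use the largest denomination that fits, subtract, and repeat.
97 = 1×50 + 2×20 + 1×5 + 1×2
Total coins = 1 + 2 + 1 + 1 = 5

5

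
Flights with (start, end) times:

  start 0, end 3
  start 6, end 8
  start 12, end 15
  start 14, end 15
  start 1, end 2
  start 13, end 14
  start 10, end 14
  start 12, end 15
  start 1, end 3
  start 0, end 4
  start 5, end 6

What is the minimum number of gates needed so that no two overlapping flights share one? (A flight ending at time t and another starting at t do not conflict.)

starts: [0, 0, 1, 1, 5, 6, 10, 12, 12, 13, 14]
ends:   [2, 3, 3, 4, 6, 8, 14, 14, 15, 15, 15]
s0→1 s0→2 s1→3 s1→4  — peak 4.

4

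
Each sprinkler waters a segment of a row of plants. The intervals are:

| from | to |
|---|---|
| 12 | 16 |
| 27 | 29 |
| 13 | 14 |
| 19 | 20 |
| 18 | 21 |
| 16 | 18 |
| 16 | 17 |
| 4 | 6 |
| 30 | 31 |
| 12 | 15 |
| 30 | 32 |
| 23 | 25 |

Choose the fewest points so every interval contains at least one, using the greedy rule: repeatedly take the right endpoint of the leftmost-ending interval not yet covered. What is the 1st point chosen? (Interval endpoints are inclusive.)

Process intervals by earliest right end; each time one isn't hit yet, stab at its right endpoint.
By right end: [4,6]  [13,14]  [12,15]  [12,16]  [16,17]  [16,18]  [19,20]  [18,21]  [23,25]  [27,29]  [30,31]  [30,32]
[4,6] uncovered → point at 6; [13,14] uncovered → point at 14; [16,17] uncovered → point at 17; [19,20] uncovered → point at 20; [23,25] uncovered → point at 25; [27,29] uncovered → point at 29; [30,31] uncovered → point at 31.
Points: 6, 14, 17, 20, 25, 29, 31 (7 total).

6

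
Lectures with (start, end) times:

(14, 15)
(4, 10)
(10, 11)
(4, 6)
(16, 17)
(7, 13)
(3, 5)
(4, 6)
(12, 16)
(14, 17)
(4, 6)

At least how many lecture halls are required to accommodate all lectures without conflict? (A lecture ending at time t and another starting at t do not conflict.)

Events (time:±→running): 3:+→1 4:+→2 4:+→3 4:+→4 4:+→5 … peak 5.

5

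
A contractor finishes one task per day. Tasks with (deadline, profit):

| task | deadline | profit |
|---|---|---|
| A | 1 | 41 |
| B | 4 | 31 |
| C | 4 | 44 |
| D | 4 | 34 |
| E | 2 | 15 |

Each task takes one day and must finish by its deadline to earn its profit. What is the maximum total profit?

150

By profit: C(d4,44), A(d1,41), D(d4,34), B(d4,31), E(d2,15)
C→slot 4; A→slot 1; D→slot 3; B→slot 2; E skipped.
Profit = 41 + 31 + 34 + 44 = 150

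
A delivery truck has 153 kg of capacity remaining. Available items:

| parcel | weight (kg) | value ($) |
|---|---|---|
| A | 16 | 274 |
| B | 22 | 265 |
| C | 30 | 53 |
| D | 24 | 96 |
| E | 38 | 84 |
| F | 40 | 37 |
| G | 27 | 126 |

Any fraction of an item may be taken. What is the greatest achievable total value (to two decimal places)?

Sort by value per unit weight and fill in that order.
Order: A (274/16=17.12) > B (265/22=12.05) > G (126/27=4.67) > D (96/24=4.00) > E (84/38=2.21) > C (53/30=1.77) > F (37/40=0.93)
Fill: take A (16 @ 274) → take B (22 @ 265) → take G (27 @ 126) → take D (24 @ 96) → take E (38 @ 84) → take 26/30 of C → 45.93; 153/153 used.
Total value = 890.93

890.93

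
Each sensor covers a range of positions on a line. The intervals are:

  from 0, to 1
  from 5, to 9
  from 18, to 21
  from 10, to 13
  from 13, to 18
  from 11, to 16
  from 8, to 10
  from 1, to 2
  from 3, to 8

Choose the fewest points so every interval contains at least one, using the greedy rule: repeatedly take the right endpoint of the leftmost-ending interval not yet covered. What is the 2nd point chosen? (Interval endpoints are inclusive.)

Sort by right endpoint; whenever an interval is uncovered, place a point at its right end.
By right end: [0,1]  [1,2]  [3,8]  [5,9]  [8,10]  [10,13]  [11,16]  [13,18]  [18,21]
[0,1] uncovered → point at 1; [3,8] uncovered → point at 8; [10,13] uncovered → point at 13; [18,21] uncovered → point at 21.
Points: 1, 8, 13, 21 (4 total).

8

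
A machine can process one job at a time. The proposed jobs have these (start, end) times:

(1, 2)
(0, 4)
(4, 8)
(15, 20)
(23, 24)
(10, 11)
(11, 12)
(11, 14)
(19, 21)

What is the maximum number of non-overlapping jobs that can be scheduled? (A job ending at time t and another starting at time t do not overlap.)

By end time: (1,2), (0,4), (4,8), (10,11), (11,12), (11,14), (15,20), (19,21), (23,24).
Pick (1,2); next start ≥ 2 → (4,8); next start ≥ 8 → (10,11); next start ≥ 11 → (11,12); next start ≥ 12 → (15,20); next start ≥ 20 → (23,24).
Selected 6 jobs.

6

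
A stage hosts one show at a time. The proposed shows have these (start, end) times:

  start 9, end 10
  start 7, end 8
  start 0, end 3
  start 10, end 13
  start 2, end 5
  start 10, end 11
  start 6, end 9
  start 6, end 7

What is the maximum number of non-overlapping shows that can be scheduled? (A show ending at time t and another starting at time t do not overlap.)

Sort by end time and greedily take each interval whose start is ≥ the last chosen end.
By end time: (0,3), (2,5), (6,7), (7,8), (6,9), (9,10), (10,11), (10,13).
Pick (0,3); next start ≥ 3 → (6,7); next start ≥ 7 → (7,8); next start ≥ 8 → (9,10); next start ≥ 10 → (10,11).
Selected 5 shows.

5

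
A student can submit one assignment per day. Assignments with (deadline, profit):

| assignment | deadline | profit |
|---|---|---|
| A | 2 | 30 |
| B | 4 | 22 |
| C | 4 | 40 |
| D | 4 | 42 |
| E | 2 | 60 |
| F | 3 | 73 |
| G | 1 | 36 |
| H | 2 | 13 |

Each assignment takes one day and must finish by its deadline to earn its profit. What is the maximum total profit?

215

Sort by profit descending; place each in the latest free slot ≤ its deadline.
By profit: F(d3,73), E(d2,60), D(d4,42), C(d4,40), G(d1,36), A(d2,30), B(d4,22), H(d2,13)
F→slot 3; E→slot 2; D→slot 4; C→slot 1; G skipped; A skipped; B skipped; H skipped.
Profit = 40 + 60 + 73 + 42 = 215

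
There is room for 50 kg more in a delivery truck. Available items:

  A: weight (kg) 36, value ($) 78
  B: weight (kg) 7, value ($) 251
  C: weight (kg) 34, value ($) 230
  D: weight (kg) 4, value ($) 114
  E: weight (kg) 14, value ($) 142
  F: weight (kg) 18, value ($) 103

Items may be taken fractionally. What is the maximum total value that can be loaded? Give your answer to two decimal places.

Sort by value per unit weight and fill in that order.
Order: B (251/7=35.86) > D (114/4=28.50) > E (142/14=10.14) > C (230/34=6.76) > F (103/18=5.72) > A (78/36=2.17)
Fill: take B (7 @ 251) → take D (4 @ 114) → take E (14 @ 142) → take 25/34 of C → 169.12; 50/50 used.
Total value = 676.12

676.12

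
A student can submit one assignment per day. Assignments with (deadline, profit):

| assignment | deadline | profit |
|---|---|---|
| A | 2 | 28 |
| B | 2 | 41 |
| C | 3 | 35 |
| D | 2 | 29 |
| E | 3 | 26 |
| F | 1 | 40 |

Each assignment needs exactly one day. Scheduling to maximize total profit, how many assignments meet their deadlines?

3

By profit: B(d2,41), F(d1,40), C(d3,35), D(d2,29), A(d2,28), E(d3,26)
B→slot 2; F→slot 1; C→slot 3; D skipped; A skipped; E skipped.
3 of 6 scheduled.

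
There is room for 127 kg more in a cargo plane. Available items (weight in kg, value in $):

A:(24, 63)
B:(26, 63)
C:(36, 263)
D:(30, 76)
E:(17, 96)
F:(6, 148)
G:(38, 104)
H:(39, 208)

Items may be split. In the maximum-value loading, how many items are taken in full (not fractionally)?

4

Ratios (sorted): F 24.67, C 7.31, E 5.65, H 5.33, G 2.74, A 2.62, D 2.53, B 2.42
take F (6 @ 148); take C (36 @ 263); take E (17 @ 96); take H (39 @ 208); take 29/38 of G → 79.37. Capacity used 127/127.
4 item(s) taken whole; one partial (take 29/38 of G).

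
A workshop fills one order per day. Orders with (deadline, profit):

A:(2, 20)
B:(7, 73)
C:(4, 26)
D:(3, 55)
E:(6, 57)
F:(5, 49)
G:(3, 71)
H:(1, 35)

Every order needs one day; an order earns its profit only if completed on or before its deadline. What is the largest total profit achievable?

Profit order: B=73 G=71 E=57 D=55 F=49 H=35 C=26 A=20
Assign: B→slot 7, G→slot 3, E→slot 6, D→slot 2, F→slot 5, H→slot 1, C→slot 4, A skipped.
Slots: [1:H] [2:D] [3:G] [4:C] [5:F] [6:E] [7:B]
Profit = 35 + 55 + 71 + 26 + 49 + 57 + 73 = 366

366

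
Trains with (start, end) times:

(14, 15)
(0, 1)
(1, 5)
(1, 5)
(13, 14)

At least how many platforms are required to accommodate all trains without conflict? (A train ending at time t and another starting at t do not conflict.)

2

Count concurrent intervals with a sweep; the peak is the room count.
starts: [0, 1, 1, 13, 14]
ends:   [1, 5, 5, 14, 15]
s0→1 e1→0 s1→1 s1→2  — peak 2.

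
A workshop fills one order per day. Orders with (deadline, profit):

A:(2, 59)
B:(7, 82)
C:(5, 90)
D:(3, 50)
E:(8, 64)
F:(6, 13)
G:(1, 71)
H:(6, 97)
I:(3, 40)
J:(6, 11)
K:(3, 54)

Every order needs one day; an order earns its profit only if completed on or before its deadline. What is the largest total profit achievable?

530

Sort by profit descending; place each in the latest free slot ≤ its deadline.
By profit: H(d6,97), C(d5,90), B(d7,82), G(d1,71), E(d8,64), A(d2,59), K(d3,54), D(d3,50), I(d3,40), F(d6,13), J(d6,11)
H→slot 6; C→slot 5; B→slot 7; G→slot 1; E→slot 8; A→slot 2; K→slot 3; D skipped; I skipped; F→slot 4; J skipped.
Profit = 71 + 59 + 54 + 13 + 90 + 97 + 82 + 64 = 530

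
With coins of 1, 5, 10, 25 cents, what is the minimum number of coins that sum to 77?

Use the largest denomination that fits, subtract, and repeat.
77 = 3×25 + 2×1
Total coins = 3 + 2 = 5

5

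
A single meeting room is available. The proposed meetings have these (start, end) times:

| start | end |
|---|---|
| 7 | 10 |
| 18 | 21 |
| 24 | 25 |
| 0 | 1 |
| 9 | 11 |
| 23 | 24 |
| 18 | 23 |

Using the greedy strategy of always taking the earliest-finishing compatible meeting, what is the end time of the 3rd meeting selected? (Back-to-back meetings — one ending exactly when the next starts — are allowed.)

21

By end time: (0,1), (7,10), (9,11), (18,21), (18,23), (23,24), (24,25).
Pick (0,1); next start ≥ 1 → (7,10); next start ≥ 10 → (18,21); next start ≥ 21 → (23,24); next start ≥ 24 → (24,25).
Selected: (0,1) (7,10) (18,21) (23,24) (24,25)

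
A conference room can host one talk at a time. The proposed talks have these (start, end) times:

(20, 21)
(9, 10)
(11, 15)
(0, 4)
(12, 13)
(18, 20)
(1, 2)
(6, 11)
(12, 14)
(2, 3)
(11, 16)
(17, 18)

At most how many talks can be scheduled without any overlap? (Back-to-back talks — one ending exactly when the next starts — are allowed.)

7

Greedy by earliest finish: after sorting by end time, pick each interval compatible with the last pick.
Sorted by end: (1,2)  (2,3)  (0,4)  (9,10)  (6,11)  (12,13)  (12,14)  (11,15)  (11,16)  (17,18)  (18,20)  (20,21)
take (1,2); take (2,3); skip (0,4); take (9,10); take (12,13); skip (11,15); take (17,18); take (18,20); take (20,21).
Selected 7 talks.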